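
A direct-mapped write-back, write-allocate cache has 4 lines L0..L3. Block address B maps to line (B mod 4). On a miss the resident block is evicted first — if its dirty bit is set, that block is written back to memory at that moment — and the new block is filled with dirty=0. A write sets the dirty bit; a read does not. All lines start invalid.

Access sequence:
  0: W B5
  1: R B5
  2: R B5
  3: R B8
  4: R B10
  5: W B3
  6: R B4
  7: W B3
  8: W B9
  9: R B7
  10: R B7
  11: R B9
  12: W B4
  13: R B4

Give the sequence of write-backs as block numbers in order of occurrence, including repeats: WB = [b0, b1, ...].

WB = [5, 3]

  0 | W B5 → L1 miss [D]
  1 | R B5 → L1 hit [D]
  2 | R B5 → L1 hit [D]
  3 | R B8 → L0 miss [-]
  4 | R B10 → L2 miss [-]
  5 | W B3 → L3 miss [D]
  6 | R B4 → L0 miss [-]
  7 | W B3 → L3 hit [D]
  8 | W B9 → L1 miss wb→B5 [D]
  9 | R B7 → L3 miss wb→B3 [-]
  10 | R B7 → L3 hit [-]
  11 | R B9 → L1 hit [D]
  12 | W B4 → L0 hit [D]
  13 | R B4 → L0 hit [D]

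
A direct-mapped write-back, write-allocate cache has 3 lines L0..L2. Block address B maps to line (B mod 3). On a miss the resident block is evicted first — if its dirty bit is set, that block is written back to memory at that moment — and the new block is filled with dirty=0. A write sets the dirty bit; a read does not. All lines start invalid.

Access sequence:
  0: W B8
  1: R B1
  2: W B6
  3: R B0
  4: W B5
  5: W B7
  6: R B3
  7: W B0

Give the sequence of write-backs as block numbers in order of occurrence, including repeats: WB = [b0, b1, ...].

  0 | W B8 → L2 miss [D]
  1 | R B1 → L1 miss [-]
  2 | W B6 → L0 miss [D]
  3 | R B0 → L0 miss wb→B6 [-]
  4 | W B5 → L2 miss wb→B8 [D]
  5 | W B7 → L1 miss [D]
  6 | R B3 → L0 miss [-]
  7 | W B0 → L0 miss [D]

WB = [6, 8]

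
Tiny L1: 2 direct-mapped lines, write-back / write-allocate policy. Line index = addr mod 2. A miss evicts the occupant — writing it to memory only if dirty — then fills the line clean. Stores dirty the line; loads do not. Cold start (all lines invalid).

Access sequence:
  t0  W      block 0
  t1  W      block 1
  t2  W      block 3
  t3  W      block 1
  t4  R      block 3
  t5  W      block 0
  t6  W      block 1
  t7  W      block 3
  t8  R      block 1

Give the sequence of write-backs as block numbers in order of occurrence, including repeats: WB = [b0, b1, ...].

0: W B0 -> L0 miss  d=D]
1: W B1 -> L1 miss  d=D]
2: W B3 -> L1 miss wb->B1  d=D]
3: W B1 -> L1 miss wb->B3  d=D]
4: R B3 -> L1 miss wb->B1  d=-]
5: W B0 -> L0 hit  d=D]
6: W B1 -> L1 miss  d=D]
7: W B3 -> L1 miss wb->B1  d=D]
8: R B1 -> L1 miss wb->B3  d=-]

WB = [1, 3, 1, 1, 3]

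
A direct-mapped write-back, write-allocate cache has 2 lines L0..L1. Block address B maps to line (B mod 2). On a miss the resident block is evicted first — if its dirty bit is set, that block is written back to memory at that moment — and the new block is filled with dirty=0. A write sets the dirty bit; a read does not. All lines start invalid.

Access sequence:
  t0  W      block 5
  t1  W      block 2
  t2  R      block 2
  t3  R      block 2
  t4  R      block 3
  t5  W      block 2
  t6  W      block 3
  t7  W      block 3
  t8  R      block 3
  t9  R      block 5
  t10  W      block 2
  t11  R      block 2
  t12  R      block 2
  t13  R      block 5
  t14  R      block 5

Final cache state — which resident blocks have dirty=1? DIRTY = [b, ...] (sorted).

DIRTY = [2]

0: W B5 → L1 miss [D]
1: W B2 → L0 miss [D]
2: R B2 → L0 hit [D]
3: R B2 → L0 hit [D]
4: R B3 → L1 miss wb→B5 [-]
5: W B2 → L0 hit [D]
6: W B3 → L1 hit [D]
7: W B3 → L1 hit [D]
8: R B3 → L1 hit [D]
9: R B5 → L1 miss wb→B3 [-]
10: W B2 → L0 hit [D]
11: R B2 → L0 hit [D]
12: R B2 → L0 hit [D]
13: R B5 → L1 hit [-]
14: R B5 → L1 hit [-]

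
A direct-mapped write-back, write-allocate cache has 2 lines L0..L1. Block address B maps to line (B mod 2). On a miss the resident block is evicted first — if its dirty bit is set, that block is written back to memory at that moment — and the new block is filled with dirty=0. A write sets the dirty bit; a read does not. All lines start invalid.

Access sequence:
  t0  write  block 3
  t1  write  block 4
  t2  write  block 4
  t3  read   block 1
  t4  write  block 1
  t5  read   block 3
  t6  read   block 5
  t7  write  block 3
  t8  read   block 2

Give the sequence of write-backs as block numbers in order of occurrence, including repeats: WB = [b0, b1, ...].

WB = [3, 1, 4]

  0 | W B3 → L1 miss [D]
  1 | W B4 → L0 miss [D]
  2 | W B4 → L0 hit [D]
  3 | R B1 → L1 miss wb→B3 [-]
  4 | W B1 → L1 hit [D]
  5 | R B3 → L1 miss wb→B1 [-]
  6 | R B5 → L1 miss [-]
  7 | W B3 → L1 miss [D]
  8 | R B2 → L0 miss wb→B4 [-]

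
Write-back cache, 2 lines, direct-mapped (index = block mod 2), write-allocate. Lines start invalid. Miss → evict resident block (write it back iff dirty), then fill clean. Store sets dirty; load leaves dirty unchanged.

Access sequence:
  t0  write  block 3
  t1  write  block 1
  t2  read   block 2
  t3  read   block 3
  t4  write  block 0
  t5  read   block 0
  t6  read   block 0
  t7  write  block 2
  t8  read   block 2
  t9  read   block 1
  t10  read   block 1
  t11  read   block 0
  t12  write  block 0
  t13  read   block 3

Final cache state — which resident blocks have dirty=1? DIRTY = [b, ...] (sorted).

0: W B3 → L1 miss [D]
1: W B1 → L1 miss wb→B3 [D]
2: R B2 → L0 miss [-]
3: R B3 → L1 miss wb→B1 [-]
4: W B0 → L0 miss [D]
5: R B0 → L0 hit [D]
6: R B0 → L0 hit [D]
7: W B2 → L0 miss wb→B0 [D]
8: R B2 → L0 hit [D]
9: R B1 → L1 miss [-]
10: R B1 → L1 hit [-]
11: R B0 → L0 miss wb→B2 [-]
12: W B0 → L0 hit [D]
13: R B3 → L1 miss [-]

DIRTY = [0]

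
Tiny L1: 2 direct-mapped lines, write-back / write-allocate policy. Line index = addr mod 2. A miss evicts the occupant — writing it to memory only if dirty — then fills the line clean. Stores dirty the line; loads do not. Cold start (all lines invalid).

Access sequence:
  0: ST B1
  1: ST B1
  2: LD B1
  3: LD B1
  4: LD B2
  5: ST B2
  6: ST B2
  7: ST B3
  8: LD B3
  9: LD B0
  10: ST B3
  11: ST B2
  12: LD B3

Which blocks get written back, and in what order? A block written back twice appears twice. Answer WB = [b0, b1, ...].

0: W B1 -> L1 miss  d=D]
1: W B1 -> L1 hit  d=D]
2: R B1 -> L1 hit  d=D]
3: R B1 -> L1 hit  d=D]
4: R B2 -> L0 miss  d=-]
5: W B2 -> L0 hit  d=D]
6: W B2 -> L0 hit  d=D]
7: W B3 -> L1 miss wb->B1  d=D]
8: R B3 -> L1 hit  d=D]
9: R B0 -> L0 miss wb->B2  d=-]
10: W B3 -> L1 hit  d=D]
11: W B2 -> L0 miss  d=D]
12: R B3 -> L1 hit  d=D]

WB = [1, 2]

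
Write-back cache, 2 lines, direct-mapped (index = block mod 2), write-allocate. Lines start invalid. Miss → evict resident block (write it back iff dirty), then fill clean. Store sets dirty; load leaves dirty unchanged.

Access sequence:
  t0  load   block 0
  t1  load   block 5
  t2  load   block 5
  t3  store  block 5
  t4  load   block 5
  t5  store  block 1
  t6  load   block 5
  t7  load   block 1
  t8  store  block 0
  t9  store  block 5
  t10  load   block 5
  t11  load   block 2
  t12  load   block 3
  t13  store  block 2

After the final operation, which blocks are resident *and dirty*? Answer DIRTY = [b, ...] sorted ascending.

DIRTY = [2]

  0 | R B0 → L0 miss [-]
  1 | R B5 → L1 miss [-]
  2 | R B5 → L1 hit [-]
  3 | W B5 → L1 hit [D]
  4 | R B5 → L1 hit [D]
  5 | W B1 → L1 miss wb→B5 [D]
  6 | R B5 → L1 miss wb→B1 [-]
  7 | R B1 → L1 miss [-]
  8 | W B0 → L0 hit [D]
  9 | W B5 → L1 miss [D]
  10 | R B5 → L1 hit [D]
  11 | R B2 → L0 miss wb→B0 [-]
  12 | R B3 → L1 miss wb→B5 [-]
  13 | W B2 → L0 hit [D]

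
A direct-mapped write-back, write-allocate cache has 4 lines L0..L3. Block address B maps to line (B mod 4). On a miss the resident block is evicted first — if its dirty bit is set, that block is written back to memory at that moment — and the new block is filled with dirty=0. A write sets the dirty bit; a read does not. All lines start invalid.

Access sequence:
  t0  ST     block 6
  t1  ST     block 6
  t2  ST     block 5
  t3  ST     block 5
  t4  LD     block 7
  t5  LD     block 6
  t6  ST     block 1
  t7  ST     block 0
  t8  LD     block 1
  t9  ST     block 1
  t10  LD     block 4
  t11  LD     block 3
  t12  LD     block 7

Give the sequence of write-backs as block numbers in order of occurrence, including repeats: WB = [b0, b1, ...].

WB = [5, 0]

  0 | W B6 → L2 miss [D]
  1 | W B6 → L2 hit [D]
  2 | W B5 → L1 miss [D]
  3 | W B5 → L1 hit [D]
  4 | R B7 → L3 miss [-]
  5 | R B6 → L2 hit [D]
  6 | W B1 → L1 miss wb→B5 [D]
  7 | W B0 → L0 miss [D]
  8 | R B1 → L1 hit [D]
  9 | W B1 → L1 hit [D]
  10 | R B4 → L0 miss wb→B0 [-]
  11 | R B3 → L3 miss [-]
  12 | R B7 → L3 miss [-]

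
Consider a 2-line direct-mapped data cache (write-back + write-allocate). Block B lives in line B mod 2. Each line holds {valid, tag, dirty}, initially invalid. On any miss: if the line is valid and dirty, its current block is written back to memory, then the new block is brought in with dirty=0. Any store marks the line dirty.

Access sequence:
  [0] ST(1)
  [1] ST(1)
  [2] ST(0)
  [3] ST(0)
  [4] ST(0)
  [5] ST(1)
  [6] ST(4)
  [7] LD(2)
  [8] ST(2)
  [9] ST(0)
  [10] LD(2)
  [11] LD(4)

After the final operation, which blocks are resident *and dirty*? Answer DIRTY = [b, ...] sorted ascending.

0: W B1 -> L1 miss  d=D]
1: W B1 -> L1 hit  d=D]
2: W B0 -> L0 miss  d=D]
3: W B0 -> L0 hit  d=D]
4: W B0 -> L0 hit  d=D]
5: W B1 -> L1 hit  d=D]
6: W B4 -> L0 miss wb->B0  d=D]
7: R B2 -> L0 miss wb->B4  d=-]
8: W B2 -> L0 hit  d=D]
9: W B0 -> L0 miss wb->B2  d=D]
10: R B2 -> L0 miss wb->B0  d=-]
11: R B4 -> L0 miss  d=-]

DIRTY = [1]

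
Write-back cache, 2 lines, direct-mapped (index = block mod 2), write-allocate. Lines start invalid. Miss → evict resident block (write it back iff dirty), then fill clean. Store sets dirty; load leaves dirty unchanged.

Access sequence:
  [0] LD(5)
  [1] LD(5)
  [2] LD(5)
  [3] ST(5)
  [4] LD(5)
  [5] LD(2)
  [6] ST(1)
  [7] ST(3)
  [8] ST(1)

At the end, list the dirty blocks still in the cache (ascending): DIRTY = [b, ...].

DIRTY = [1]

0: R B5 → L1 miss [-]
1: R B5 → L1 hit [-]
2: R B5 → L1 hit [-]
3: W B5 → L1 hit [D]
4: R B5 → L1 hit [D]
5: R B2 → L0 miss [-]
6: W B1 → L1 miss wb→B5 [D]
7: W B3 → L1 miss wb→B1 [D]
8: W B1 → L1 miss wb→B3 [D]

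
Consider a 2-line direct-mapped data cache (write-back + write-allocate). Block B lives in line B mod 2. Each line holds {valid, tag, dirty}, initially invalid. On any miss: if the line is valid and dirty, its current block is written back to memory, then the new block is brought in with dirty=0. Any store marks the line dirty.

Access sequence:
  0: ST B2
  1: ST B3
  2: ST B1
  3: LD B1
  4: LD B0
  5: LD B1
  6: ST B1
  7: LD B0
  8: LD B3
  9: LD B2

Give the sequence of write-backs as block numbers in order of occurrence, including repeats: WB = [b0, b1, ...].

WB = [3, 2, 1]

0: W B2 -> L0 miss  d=D]
1: W B3 -> L1 miss  d=D]
2: W B1 -> L1 miss wb->B3  d=D]
3: R B1 -> L1 hit  d=D]
4: R B0 -> L0 miss wb->B2  d=-]
5: R B1 -> L1 hit  d=D]
6: W B1 -> L1 hit  d=D]
7: R B0 -> L0 hit  d=-]
8: R B3 -> L1 miss wb->B1  d=-]
9: R B2 -> L0 miss  d=-]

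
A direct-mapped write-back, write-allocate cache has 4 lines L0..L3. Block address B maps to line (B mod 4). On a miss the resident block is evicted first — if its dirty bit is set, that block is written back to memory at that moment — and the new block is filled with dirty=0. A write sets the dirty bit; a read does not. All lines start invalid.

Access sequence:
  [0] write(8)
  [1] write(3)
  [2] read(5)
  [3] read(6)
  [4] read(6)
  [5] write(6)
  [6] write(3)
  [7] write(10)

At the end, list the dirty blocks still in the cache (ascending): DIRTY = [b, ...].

0: W B8 -> L0 miss  d=D]
1: W B3 -> L3 miss  d=D]
2: R B5 -> L1 miss  d=-]
3: R B6 -> L2 miss  d=-]
4: R B6 -> L2 hit  d=-]
5: W B6 -> L2 hit  d=D]
6: W B3 -> L3 hit  d=D]
7: W B10 -> L2 miss wb->B6  d=D]

DIRTY = [3, 8, 10]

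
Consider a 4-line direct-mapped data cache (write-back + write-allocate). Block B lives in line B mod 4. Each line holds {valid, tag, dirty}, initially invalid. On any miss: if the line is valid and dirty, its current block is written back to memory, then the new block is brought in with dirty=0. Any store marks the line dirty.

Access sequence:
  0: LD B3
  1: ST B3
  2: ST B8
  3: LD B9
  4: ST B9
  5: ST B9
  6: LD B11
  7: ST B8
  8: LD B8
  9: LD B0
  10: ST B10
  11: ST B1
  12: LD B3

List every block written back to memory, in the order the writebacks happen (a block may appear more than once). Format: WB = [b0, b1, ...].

  0 | R B3 → L3 miss [-]
  1 | W B3 → L3 hit [D]
  2 | W B8 → L0 miss [D]
  3 | R B9 → L1 miss [-]
  4 | W B9 → L1 hit [D]
  5 | W B9 → L1 hit [D]
  6 | R B11 → L3 miss wb→B3 [-]
  7 | W B8 → L0 hit [D]
  8 | R B8 → L0 hit [D]
  9 | R B0 → L0 miss wb→B8 [-]
  10 | W B10 → L2 miss [D]
  11 | W B1 → L1 miss wb→B9 [D]
  12 | R B3 → L3 miss [-]

WB = [3, 8, 9]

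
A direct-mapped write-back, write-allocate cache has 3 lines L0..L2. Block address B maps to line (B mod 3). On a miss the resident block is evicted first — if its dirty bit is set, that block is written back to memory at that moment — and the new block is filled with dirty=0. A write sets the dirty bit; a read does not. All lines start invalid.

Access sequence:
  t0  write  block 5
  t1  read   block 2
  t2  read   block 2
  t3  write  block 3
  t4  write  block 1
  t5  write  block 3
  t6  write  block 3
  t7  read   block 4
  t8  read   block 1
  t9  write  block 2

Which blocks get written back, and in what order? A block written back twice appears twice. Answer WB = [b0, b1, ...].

WB = [5, 1]

0: W B5 → L2 miss [D]
1: R B2 → L2 miss wb→B5 [-]
2: R B2 → L2 hit [-]
3: W B3 → L0 miss [D]
4: W B1 → L1 miss [D]
5: W B3 → L0 hit [D]
6: W B3 → L0 hit [D]
7: R B4 → L1 miss wb→B1 [-]
8: R B1 → L1 miss [-]
9: W B2 → L2 hit [D]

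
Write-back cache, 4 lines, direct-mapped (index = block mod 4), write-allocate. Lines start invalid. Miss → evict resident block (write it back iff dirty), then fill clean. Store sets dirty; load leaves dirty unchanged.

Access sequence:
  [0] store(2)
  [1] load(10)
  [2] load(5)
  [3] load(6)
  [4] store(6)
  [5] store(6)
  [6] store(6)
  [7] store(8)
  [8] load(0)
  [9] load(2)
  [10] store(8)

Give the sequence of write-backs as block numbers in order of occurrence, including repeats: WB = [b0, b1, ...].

0: W B2 -> L2 miss  d=D]
1: R B10 -> L2 miss wb->B2  d=-]
2: R B5 -> L1 miss  d=-]
3: R B6 -> L2 miss  d=-]
4: W B6 -> L2 hit  d=D]
5: W B6 -> L2 hit  d=D]
6: W B6 -> L2 hit  d=D]
7: W B8 -> L0 miss  d=D]
8: R B0 -> L0 miss wb->B8  d=-]
9: R B2 -> L2 miss wb->B6  d=-]
10: W B8 -> L0 miss  d=D]

WB = [2, 8, 6]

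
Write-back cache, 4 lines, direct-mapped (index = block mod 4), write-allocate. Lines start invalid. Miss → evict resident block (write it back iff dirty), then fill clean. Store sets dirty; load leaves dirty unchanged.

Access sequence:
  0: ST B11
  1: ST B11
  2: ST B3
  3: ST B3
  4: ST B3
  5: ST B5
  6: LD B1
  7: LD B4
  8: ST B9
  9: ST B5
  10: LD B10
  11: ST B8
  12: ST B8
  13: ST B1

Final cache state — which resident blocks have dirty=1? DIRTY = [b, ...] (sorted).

0: W B11 → L3 miss [D]
1: W B11 → L3 hit [D]
2: W B3 → L3 miss wb→B11 [D]
3: W B3 → L3 hit [D]
4: W B3 → L3 hit [D]
5: W B5 → L1 miss [D]
6: R B1 → L1 miss wb→B5 [-]
7: R B4 → L0 miss [-]
8: W B9 → L1 miss [D]
9: W B5 → L1 miss wb→B9 [D]
10: R B10 → L2 miss [-]
11: W B8 → L0 miss [D]
12: W B8 → L0 hit [D]
13: W B1 → L1 miss wb→B5 [D]

DIRTY = [1, 3, 8]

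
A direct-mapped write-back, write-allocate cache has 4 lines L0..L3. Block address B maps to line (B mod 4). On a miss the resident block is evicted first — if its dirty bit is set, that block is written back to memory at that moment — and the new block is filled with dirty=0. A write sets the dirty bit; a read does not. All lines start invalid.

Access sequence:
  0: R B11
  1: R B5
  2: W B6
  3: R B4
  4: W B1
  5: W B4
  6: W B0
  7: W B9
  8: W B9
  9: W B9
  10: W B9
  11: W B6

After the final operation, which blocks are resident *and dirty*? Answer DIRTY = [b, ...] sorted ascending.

0: R B11 → L3 miss [-]
1: R B5 → L1 miss [-]
2: W B6 → L2 miss [D]
3: R B4 → L0 miss [-]
4: W B1 → L1 miss [D]
5: W B4 → L0 hit [D]
6: W B0 → L0 miss wb→B4 [D]
7: W B9 → L1 miss wb→B1 [D]
8: W B9 → L1 hit [D]
9: W B9 → L1 hit [D]
10: W B9 → L1 hit [D]
11: W B6 → L2 hit [D]

DIRTY = [0, 6, 9]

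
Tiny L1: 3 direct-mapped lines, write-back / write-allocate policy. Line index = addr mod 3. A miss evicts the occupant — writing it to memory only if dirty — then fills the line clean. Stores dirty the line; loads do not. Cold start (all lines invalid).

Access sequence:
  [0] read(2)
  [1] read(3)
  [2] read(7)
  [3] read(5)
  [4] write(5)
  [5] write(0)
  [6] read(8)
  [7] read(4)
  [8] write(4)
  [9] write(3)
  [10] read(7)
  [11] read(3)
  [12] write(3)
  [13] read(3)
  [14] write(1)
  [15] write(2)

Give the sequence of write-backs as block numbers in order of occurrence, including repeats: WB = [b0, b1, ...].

0: R B2 -> L2 miss  d=-]
1: R B3 -> L0 miss  d=-]
2: R B7 -> L1 miss  d=-]
3: R B5 -> L2 miss  d=-]
4: W B5 -> L2 hit  d=D]
5: W B0 -> L0 miss  d=D]
6: R B8 -> L2 miss wb->B5  d=-]
7: R B4 -> L1 miss  d=-]
8: W B4 -> L1 hit  d=D]
9: W B3 -> L0 miss wb->B0  d=D]
10: R B7 -> L1 miss wb->B4  d=-]
11: R B3 -> L0 hit  d=D]
12: W B3 -> L0 hit  d=D]
13: R B3 -> L0 hit  d=D]
14: W B1 -> L1 miss  d=D]
15: W B2 -> L2 miss  d=D]

WB = [5, 0, 4]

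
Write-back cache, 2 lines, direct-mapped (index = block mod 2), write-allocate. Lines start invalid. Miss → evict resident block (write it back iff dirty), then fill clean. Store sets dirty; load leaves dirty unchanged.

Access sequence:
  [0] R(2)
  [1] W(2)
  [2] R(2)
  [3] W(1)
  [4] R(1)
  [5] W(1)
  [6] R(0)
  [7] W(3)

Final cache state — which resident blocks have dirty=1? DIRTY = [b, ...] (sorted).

0: R B2 -> L0 miss  d=-]
1: W B2 -> L0 hit  d=D]
2: R B2 -> L0 hit  d=D]
3: W B1 -> L1 miss  d=D]
4: R B1 -> L1 hit  d=D]
5: W B1 -> L1 hit  d=D]
6: R B0 -> L0 miss wb->B2  d=-]
7: W B3 -> L1 miss wb->B1  d=D]

DIRTY = [3]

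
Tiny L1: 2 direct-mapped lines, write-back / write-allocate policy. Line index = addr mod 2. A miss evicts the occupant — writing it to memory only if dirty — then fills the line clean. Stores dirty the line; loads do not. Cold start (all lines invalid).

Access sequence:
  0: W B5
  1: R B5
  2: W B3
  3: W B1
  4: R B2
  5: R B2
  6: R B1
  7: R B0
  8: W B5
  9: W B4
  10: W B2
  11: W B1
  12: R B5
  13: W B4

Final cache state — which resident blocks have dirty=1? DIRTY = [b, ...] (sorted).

DIRTY = [4]

0: W B5 -> L1 miss  d=D]
1: R B5 -> L1 hit  d=D]
2: W B3 -> L1 miss wb->B5  d=D]
3: W B1 -> L1 miss wb->B3  d=D]
4: R B2 -> L0 miss  d=-]
5: R B2 -> L0 hit  d=-]
6: R B1 -> L1 hit  d=D]
7: R B0 -> L0 miss  d=-]
8: W B5 -> L1 miss wb->B1  d=D]
9: W B4 -> L0 miss  d=D]
10: W B2 -> L0 miss wb->B4  d=D]
11: W B1 -> L1 miss wb->B5  d=D]
12: R B5 -> L1 miss wb->B1  d=-]
13: W B4 -> L0 miss wb->B2  d=D]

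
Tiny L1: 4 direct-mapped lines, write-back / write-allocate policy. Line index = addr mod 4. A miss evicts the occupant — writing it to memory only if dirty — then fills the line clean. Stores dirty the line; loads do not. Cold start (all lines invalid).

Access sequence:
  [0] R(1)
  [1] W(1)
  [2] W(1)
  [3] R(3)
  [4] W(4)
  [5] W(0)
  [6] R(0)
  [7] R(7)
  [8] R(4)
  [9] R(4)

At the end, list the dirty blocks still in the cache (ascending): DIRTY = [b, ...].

  0 | R B1 → L1 miss [-]
  1 | W B1 → L1 hit [D]
  2 | W B1 → L1 hit [D]
  3 | R B3 → L3 miss [-]
  4 | W B4 → L0 miss [D]
  5 | W B0 → L0 miss wb→B4 [D]
  6 | R B0 → L0 hit [D]
  7 | R B7 → L3 miss [-]
  8 | R B4 → L0 miss wb→B0 [-]
  9 | R B4 → L0 hit [-]

DIRTY = [1]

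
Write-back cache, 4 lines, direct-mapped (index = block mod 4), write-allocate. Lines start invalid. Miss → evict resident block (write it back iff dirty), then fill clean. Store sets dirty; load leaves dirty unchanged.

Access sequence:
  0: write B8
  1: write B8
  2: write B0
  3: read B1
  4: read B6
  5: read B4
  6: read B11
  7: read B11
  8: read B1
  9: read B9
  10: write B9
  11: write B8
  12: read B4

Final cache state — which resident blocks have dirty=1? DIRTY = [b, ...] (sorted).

DIRTY = [9]

0: W B8 → L0 miss [D]
1: W B8 → L0 hit [D]
2: W B0 → L0 miss wb→B8 [D]
3: R B1 → L1 miss [-]
4: R B6 → L2 miss [-]
5: R B4 → L0 miss wb→B0 [-]
6: R B11 → L3 miss [-]
7: R B11 → L3 hit [-]
8: R B1 → L1 hit [-]
9: R B9 → L1 miss [-]
10: W B9 → L1 hit [D]
11: W B8 → L0 miss [D]
12: R B4 → L0 miss wb→B8 [-]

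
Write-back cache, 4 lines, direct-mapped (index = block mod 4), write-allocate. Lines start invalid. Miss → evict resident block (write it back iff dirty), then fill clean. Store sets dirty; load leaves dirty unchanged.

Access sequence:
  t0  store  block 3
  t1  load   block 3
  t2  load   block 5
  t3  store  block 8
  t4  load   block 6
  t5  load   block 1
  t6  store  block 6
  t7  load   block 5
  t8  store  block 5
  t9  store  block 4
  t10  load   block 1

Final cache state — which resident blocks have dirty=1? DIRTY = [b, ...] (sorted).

0: W B3 → L3 miss [D]
1: R B3 → L3 hit [D]
2: R B5 → L1 miss [-]
3: W B8 → L0 miss [D]
4: R B6 → L2 miss [-]
5: R B1 → L1 miss [-]
6: W B6 → L2 hit [D]
7: R B5 → L1 miss [-]
8: W B5 → L1 hit [D]
9: W B4 → L0 miss wb→B8 [D]
10: R B1 → L1 miss wb→B5 [-]

DIRTY = [3, 4, 6]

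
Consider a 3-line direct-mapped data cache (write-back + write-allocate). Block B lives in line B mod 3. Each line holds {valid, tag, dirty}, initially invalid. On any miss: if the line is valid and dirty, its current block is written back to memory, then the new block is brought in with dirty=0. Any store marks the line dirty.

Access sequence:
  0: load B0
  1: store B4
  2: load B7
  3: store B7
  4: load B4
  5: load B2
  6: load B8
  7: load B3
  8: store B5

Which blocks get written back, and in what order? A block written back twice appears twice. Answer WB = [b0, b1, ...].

WB = [4, 7]

0: R B0 -> L0 miss  d=-]
1: W B4 -> L1 miss  d=D]
2: R B7 -> L1 miss wb->B4  d=-]
3: W B7 -> L1 hit  d=D]
4: R B4 -> L1 miss wb->B7  d=-]
5: R B2 -> L2 miss  d=-]
6: R B8 -> L2 miss  d=-]
7: R B3 -> L0 miss  d=-]
8: W B5 -> L2 miss  d=D]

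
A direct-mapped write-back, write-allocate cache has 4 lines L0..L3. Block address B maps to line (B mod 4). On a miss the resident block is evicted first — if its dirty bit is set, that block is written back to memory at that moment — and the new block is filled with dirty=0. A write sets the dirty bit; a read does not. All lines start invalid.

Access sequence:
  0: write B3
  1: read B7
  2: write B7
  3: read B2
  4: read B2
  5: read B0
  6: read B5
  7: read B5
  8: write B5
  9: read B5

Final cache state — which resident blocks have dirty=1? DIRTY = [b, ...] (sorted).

  0 | W B3 → L3 miss [D]
  1 | R B7 → L3 miss wb→B3 [-]
  2 | W B7 → L3 hit [D]
  3 | R B2 → L2 miss [-]
  4 | R B2 → L2 hit [-]
  5 | R B0 → L0 miss [-]
  6 | R B5 → L1 miss [-]
  7 | R B5 → L1 hit [-]
  8 | W B5 → L1 hit [D]
  9 | R B5 → L1 hit [D]

DIRTY = [5, 7]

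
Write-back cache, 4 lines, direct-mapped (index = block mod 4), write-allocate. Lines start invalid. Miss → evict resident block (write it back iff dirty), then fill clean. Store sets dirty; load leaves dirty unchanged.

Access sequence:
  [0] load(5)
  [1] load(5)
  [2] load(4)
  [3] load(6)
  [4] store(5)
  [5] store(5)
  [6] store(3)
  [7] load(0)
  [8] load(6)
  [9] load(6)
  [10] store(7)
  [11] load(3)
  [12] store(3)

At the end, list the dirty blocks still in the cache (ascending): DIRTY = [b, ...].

  0 | R B5 → L1 miss [-]
  1 | R B5 → L1 hit [-]
  2 | R B4 → L0 miss [-]
  3 | R B6 → L2 miss [-]
  4 | W B5 → L1 hit [D]
  5 | W B5 → L1 hit [D]
  6 | W B3 → L3 miss [D]
  7 | R B0 → L0 miss [-]
  8 | R B6 → L2 hit [-]
  9 | R B6 → L2 hit [-]
  10 | W B7 → L3 miss wb→B3 [D]
  11 | R B3 → L3 miss wb→B7 [-]
  12 | W B3 → L3 hit [D]

DIRTY = [3, 5]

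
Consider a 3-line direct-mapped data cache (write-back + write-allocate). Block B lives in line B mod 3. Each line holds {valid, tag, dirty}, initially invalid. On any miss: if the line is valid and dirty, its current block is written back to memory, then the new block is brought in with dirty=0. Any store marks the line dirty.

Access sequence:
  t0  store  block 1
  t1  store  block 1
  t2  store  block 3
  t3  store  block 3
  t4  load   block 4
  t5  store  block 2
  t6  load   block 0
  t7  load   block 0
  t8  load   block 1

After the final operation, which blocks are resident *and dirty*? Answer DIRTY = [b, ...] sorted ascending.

0: W B1 -> L1 miss  d=D]
1: W B1 -> L1 hit  d=D]
2: W B3 -> L0 miss  d=D]
3: W B3 -> L0 hit  d=D]
4: R B4 -> L1 miss wb->B1  d=-]
5: W B2 -> L2 miss  d=D]
6: R B0 -> L0 miss wb->B3  d=-]
7: R B0 -> L0 hit  d=-]
8: R B1 -> L1 miss  d=-]

DIRTY = [2]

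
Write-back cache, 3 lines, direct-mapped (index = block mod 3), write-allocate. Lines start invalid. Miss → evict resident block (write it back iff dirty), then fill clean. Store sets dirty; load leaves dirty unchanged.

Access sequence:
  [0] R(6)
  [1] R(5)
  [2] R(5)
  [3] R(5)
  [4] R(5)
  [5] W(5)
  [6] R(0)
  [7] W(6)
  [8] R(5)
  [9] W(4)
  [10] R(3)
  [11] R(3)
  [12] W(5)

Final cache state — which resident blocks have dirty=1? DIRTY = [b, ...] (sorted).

0: R B6 → L0 miss [-]
1: R B5 → L2 miss [-]
2: R B5 → L2 hit [-]
3: R B5 → L2 hit [-]
4: R B5 → L2 hit [-]
5: W B5 → L2 hit [D]
6: R B0 → L0 miss [-]
7: W B6 → L0 miss [D]
8: R B5 → L2 hit [D]
9: W B4 → L1 miss [D]
10: R B3 → L0 miss wb→B6 [-]
11: R B3 → L0 hit [-]
12: W B5 → L2 hit [D]

DIRTY = [4, 5]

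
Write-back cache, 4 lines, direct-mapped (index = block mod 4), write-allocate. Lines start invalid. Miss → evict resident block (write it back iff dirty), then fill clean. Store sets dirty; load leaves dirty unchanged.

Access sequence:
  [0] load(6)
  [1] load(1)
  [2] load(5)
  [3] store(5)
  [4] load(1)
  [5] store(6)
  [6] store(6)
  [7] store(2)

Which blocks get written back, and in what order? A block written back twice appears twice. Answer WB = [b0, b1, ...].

WB = [5, 6]

  0 | R B6 → L2 miss [-]
  1 | R B1 → L1 miss [-]
  2 | R B5 → L1 miss [-]
  3 | W B5 → L1 hit [D]
  4 | R B1 → L1 miss wb→B5 [-]
  5 | W B6 → L2 hit [D]
  6 | W B6 → L2 hit [D]
  7 | W B2 → L2 miss wb→B6 [D]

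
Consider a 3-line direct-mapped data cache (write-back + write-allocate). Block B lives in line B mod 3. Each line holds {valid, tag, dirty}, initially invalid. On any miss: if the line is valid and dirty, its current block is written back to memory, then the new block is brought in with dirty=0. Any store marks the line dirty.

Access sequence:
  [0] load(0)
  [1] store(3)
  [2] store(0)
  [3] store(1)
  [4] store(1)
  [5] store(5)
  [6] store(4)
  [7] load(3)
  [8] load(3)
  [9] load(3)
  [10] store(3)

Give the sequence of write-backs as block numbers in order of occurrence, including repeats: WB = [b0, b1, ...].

WB = [3, 1, 0]

0: R B0 -> L0 miss  d=-]
1: W B3 -> L0 miss  d=D]
2: W B0 -> L0 miss wb->B3  d=D]
3: W B1 -> L1 miss  d=D]
4: W B1 -> L1 hit  d=D]
5: W B5 -> L2 miss  d=D]
6: W B4 -> L1 miss wb->B1  d=D]
7: R B3 -> L0 miss wb->B0  d=-]
8: R B3 -> L0 hit  d=-]
9: R B3 -> L0 hit  d=-]
10: W B3 -> L0 hit  d=D]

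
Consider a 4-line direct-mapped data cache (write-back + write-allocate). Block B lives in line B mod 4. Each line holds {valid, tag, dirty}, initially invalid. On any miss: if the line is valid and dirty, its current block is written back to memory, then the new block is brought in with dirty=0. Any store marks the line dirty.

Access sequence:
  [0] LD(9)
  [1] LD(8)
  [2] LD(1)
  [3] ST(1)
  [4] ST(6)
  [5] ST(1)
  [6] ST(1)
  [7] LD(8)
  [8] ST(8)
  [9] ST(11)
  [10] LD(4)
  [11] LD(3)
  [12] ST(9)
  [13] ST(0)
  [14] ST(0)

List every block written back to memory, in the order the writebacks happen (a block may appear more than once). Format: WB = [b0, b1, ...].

WB = [8, 11, 1]

0: R B9 → L1 miss [-]
1: R B8 → L0 miss [-]
2: R B1 → L1 miss [-]
3: W B1 → L1 hit [D]
4: W B6 → L2 miss [D]
5: W B1 → L1 hit [D]
6: W B1 → L1 hit [D]
7: R B8 → L0 hit [-]
8: W B8 → L0 hit [D]
9: W B11 → L3 miss [D]
10: R B4 → L0 miss wb→B8 [-]
11: R B3 → L3 miss wb→B11 [-]
12: W B9 → L1 miss wb→B1 [D]
13: W B0 → L0 miss [D]
14: W B0 → L0 hit [D]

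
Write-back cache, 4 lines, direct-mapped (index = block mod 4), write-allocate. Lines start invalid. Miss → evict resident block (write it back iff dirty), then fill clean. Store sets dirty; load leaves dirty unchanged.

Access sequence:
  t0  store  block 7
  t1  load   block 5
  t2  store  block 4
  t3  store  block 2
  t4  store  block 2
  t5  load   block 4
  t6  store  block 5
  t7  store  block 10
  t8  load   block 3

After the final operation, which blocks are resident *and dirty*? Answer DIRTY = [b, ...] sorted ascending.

DIRTY = [4, 5, 10]

  0 | W B7 → L3 miss [D]
  1 | R B5 → L1 miss [-]
  2 | W B4 → L0 miss [D]
  3 | W B2 → L2 miss [D]
  4 | W B2 → L2 hit [D]
  5 | R B4 → L0 hit [D]
  6 | W B5 → L1 hit [D]
  7 | W B10 → L2 miss wb→B2 [D]
  8 | R B3 → L3 miss wb→B7 [-]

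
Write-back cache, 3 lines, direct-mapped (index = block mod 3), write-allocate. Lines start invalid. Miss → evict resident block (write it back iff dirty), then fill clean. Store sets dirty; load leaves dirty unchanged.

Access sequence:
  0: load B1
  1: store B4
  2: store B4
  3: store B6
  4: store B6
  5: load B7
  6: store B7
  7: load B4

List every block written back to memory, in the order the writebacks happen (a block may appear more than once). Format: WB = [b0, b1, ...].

0: R B1 -> L1 miss  d=-]
1: W B4 -> L1 miss  d=D]
2: W B4 -> L1 hit  d=D]
3: W B6 -> L0 miss  d=D]
4: W B6 -> L0 hit  d=D]
5: R B7 -> L1 miss wb->B4  d=-]
6: W B7 -> L1 hit  d=D]
7: R B4 -> L1 miss wb->B7  d=-]

WB = [4, 7]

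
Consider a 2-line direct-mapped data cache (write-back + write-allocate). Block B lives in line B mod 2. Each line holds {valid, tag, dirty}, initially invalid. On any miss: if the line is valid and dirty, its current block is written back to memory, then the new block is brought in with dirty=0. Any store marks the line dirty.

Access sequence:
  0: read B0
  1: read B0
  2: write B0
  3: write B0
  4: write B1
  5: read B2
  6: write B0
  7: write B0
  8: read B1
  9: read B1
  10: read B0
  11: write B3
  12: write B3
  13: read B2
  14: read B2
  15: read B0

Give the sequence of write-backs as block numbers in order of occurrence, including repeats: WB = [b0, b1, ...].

WB = [0, 1, 0]

0: R B0 → L0 miss [-]
1: R B0 → L0 hit [-]
2: W B0 → L0 hit [D]
3: W B0 → L0 hit [D]
4: W B1 → L1 miss [D]
5: R B2 → L0 miss wb→B0 [-]
6: W B0 → L0 miss [D]
7: W B0 → L0 hit [D]
8: R B1 → L1 hit [D]
9: R B1 → L1 hit [D]
10: R B0 → L0 hit [D]
11: W B3 → L1 miss wb→B1 [D]
12: W B3 → L1 hit [D]
13: R B2 → L0 miss wb→B0 [-]
14: R B2 → L0 hit [-]
15: R B0 → L0 miss [-]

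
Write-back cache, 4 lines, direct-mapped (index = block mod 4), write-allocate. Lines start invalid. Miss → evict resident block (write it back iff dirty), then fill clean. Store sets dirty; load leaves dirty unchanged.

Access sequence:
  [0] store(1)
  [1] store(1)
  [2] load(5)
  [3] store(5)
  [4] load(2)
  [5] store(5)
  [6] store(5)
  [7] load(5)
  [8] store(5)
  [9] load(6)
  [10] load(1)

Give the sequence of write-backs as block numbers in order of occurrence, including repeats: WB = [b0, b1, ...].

WB = [1, 5]

  0 | W B1 → L1 miss [D]
  1 | W B1 → L1 hit [D]
  2 | R B5 → L1 miss wb→B1 [-]
  3 | W B5 → L1 hit [D]
  4 | R B2 → L2 miss [-]
  5 | W B5 → L1 hit [D]
  6 | W B5 → L1 hit [D]
  7 | R B5 → L1 hit [D]
  8 | W B5 → L1 hit [D]
  9 | R B6 → L2 miss [-]
  10 | R B1 → L1 miss wb→B5 [-]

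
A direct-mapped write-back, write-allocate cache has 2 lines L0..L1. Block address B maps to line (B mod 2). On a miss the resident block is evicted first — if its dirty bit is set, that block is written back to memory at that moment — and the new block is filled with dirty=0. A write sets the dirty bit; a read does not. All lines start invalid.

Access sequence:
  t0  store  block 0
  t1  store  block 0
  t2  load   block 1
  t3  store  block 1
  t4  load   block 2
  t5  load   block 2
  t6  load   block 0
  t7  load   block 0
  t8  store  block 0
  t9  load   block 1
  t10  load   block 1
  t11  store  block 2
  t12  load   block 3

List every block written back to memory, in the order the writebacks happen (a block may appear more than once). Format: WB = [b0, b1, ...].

WB = [0, 0, 1]

0: W B0 -> L0 miss  d=D]
1: W B0 -> L0 hit  d=D]
2: R B1 -> L1 miss  d=-]
3: W B1 -> L1 hit  d=D]
4: R B2 -> L0 miss wb->B0  d=-]
5: R B2 -> L0 hit  d=-]
6: R B0 -> L0 miss  d=-]
7: R B0 -> L0 hit  d=-]
8: W B0 -> L0 hit  d=D]
9: R B1 -> L1 hit  d=D]
10: R B1 -> L1 hit  d=D]
11: W B2 -> L0 miss wb->B0  d=D]
12: R B3 -> L1 miss wb->B1  d=-]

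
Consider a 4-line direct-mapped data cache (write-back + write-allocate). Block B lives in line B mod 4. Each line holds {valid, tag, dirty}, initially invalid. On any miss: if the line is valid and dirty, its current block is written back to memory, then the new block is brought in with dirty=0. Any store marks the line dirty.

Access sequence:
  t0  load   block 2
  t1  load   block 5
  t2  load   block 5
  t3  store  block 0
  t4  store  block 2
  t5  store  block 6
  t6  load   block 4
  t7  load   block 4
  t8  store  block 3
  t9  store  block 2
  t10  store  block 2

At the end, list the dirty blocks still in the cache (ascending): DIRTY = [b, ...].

0: R B2 -> L2 miss  d=-]
1: R B5 -> L1 miss  d=-]
2: R B5 -> L1 hit  d=-]
3: W B0 -> L0 miss  d=D]
4: W B2 -> L2 hit  d=D]
5: W B6 -> L2 miss wb->B2  d=D]
6: R B4 -> L0 miss wb->B0  d=-]
7: R B4 -> L0 hit  d=-]
8: W B3 -> L3 miss  d=D]
9: W B2 -> L2 miss wb->B6  d=D]
10: W B2 -> L2 hit  d=D]

DIRTY = [2, 3]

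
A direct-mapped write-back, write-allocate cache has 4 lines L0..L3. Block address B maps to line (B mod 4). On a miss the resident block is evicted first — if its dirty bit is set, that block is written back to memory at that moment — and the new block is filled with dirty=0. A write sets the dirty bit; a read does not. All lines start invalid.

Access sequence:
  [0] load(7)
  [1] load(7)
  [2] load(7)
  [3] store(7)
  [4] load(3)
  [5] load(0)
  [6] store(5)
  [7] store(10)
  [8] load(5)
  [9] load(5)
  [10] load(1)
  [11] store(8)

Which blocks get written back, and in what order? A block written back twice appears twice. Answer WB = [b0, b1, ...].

WB = [7, 5]

0: R B7 -> L3 miss  d=-]
1: R B7 -> L3 hit  d=-]
2: R B7 -> L3 hit  d=-]
3: W B7 -> L3 hit  d=D]
4: R B3 -> L3 miss wb->B7  d=-]
5: R B0 -> L0 miss  d=-]
6: W B5 -> L1 miss  d=D]
7: W B10 -> L2 miss  d=D]
8: R B5 -> L1 hit  d=D]
9: R B5 -> L1 hit  d=D]
10: R B1 -> L1 miss wb->B5  d=-]
11: W B8 -> L0 miss  d=D]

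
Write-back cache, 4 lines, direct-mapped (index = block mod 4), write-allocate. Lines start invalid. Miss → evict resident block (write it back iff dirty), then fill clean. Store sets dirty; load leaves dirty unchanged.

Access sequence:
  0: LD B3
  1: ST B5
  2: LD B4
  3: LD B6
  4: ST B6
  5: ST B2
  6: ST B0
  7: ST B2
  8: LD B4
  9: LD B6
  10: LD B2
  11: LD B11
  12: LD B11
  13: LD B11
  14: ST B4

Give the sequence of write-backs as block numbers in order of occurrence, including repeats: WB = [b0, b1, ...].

WB = [6, 0, 2]

0: R B3 -> L3 miss  d=-]
1: W B5 -> L1 miss  d=D]
2: R B4 -> L0 miss  d=-]
3: R B6 -> L2 miss  d=-]
4: W B6 -> L2 hit  d=D]
5: W B2 -> L2 miss wb->B6  d=D]
6: W B0 -> L0 miss  d=D]
7: W B2 -> L2 hit  d=D]
8: R B4 -> L0 miss wb->B0  d=-]
9: R B6 -> L2 miss wb->B2  d=-]
10: R B2 -> L2 miss  d=-]
11: R B11 -> L3 miss  d=-]
12: R B11 -> L3 hit  d=-]
13: R B11 -> L3 hit  d=-]
14: W B4 -> L0 hit  d=D]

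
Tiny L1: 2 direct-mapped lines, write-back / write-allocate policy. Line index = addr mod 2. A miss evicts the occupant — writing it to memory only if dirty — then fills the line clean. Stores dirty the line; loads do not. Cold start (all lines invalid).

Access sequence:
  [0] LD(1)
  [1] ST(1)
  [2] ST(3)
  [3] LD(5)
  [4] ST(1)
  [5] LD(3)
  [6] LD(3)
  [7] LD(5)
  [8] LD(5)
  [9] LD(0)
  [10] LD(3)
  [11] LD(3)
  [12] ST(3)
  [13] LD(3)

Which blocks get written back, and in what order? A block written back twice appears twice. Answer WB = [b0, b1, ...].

WB = [1, 3, 1]

0: R B1 -> L1 miss  d=-]
1: W B1 -> L1 hit  d=D]
2: W B3 -> L1 miss wb->B1  d=D]
3: R B5 -> L1 miss wb->B3  d=-]
4: W B1 -> L1 miss  d=D]
5: R B3 -> L1 miss wb->B1  d=-]
6: R B3 -> L1 hit  d=-]
7: R B5 -> L1 miss  d=-]
8: R B5 -> L1 hit  d=-]
9: R B0 -> L0 miss  d=-]
10: R B3 -> L1 miss  d=-]
11: R B3 -> L1 hit  d=-]
12: W B3 -> L1 hit  d=D]
13: R B3 -> L1 hit  d=D]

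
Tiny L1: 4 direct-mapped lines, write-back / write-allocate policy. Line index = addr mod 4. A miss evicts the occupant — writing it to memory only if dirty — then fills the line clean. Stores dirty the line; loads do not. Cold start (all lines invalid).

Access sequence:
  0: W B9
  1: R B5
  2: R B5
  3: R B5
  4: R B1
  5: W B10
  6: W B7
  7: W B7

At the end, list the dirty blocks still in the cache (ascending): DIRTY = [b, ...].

DIRTY = [7, 10]

0: W B9 → L1 miss [D]
1: R B5 → L1 miss wb→B9 [-]
2: R B5 → L1 hit [-]
3: R B5 → L1 hit [-]
4: R B1 → L1 miss [-]
5: W B10 → L2 miss [D]
6: W B7 → L3 miss [D]
7: W B7 → L3 hit [D]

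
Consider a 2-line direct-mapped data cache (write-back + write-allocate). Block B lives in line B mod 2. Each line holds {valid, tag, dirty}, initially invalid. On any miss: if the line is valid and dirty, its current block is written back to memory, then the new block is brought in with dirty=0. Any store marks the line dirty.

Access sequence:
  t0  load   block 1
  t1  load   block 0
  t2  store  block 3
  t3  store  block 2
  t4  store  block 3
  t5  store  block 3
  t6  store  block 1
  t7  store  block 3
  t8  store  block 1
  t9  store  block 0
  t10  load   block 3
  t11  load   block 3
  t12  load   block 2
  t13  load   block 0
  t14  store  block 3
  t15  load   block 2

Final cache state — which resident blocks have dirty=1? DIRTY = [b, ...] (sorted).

DIRTY = [3]

  0 | R B1 → L1 miss [-]
  1 | R B0 → L0 miss [-]
  2 | W B3 → L1 miss [D]
  3 | W B2 → L0 miss [D]
  4 | W B3 → L1 hit [D]
  5 | W B3 → L1 hit [D]
  6 | W B1 → L1 miss wb→B3 [D]
  7 | W B3 → L1 miss wb→B1 [D]
  8 | W B1 → L1 miss wb→B3 [D]
  9 | W B0 → L0 miss wb→B2 [D]
  10 | R B3 → L1 miss wb→B1 [-]
  11 | R B3 → L1 hit [-]
  12 | R B2 → L0 miss wb→B0 [-]
  13 | R B0 → L0 miss [-]
  14 | W B3 → L1 hit [D]
  15 | R B2 → L0 miss [-]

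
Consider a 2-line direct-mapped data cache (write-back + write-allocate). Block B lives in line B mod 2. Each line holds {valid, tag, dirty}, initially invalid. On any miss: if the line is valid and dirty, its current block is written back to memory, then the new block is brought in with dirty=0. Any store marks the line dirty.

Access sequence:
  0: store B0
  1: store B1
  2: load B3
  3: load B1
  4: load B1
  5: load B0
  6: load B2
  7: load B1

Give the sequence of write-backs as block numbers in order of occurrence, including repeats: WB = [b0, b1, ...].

0: W B0 -> L0 miss  d=D]
1: W B1 -> L1 miss  d=D]
2: R B3 -> L1 miss wb->B1  d=-]
3: R B1 -> L1 miss  d=-]
4: R B1 -> L1 hit  d=-]
5: R B0 -> L0 hit  d=D]
6: R B2 -> L0 miss wb->B0  d=-]
7: R B1 -> L1 hit  d=-]

WB = [1, 0]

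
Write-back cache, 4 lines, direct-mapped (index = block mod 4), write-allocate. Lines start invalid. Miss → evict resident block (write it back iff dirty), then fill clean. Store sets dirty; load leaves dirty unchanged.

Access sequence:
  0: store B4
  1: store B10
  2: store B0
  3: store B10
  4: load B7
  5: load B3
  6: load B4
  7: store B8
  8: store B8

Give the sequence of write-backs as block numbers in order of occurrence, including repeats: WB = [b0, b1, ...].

WB = [4, 0]

0: W B4 → L0 miss [D]
1: W B10 → L2 miss [D]
2: W B0 → L0 miss wb→B4 [D]
3: W B10 → L2 hit [D]
4: R B7 → L3 miss [-]
5: R B3 → L3 miss [-]
6: R B4 → L0 miss wb→B0 [-]
7: W B8 → L0 miss [D]
8: W B8 → L0 hit [D]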